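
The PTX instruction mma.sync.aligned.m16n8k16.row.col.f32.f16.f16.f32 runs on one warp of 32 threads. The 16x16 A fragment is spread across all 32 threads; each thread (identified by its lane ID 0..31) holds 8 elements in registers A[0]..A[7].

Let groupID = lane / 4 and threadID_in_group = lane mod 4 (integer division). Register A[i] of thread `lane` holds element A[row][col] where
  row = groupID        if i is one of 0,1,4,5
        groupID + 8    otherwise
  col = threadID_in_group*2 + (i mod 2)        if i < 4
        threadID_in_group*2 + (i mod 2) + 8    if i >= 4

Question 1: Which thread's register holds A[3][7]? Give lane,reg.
r=3→G=3,rhi=0  c=7→chi=0,T=3,p=1
L=3*4+3=15  i=0*4+0*2+1=1

15,1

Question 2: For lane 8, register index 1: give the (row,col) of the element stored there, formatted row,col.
2,1

L=8→G=8>>2=2, T=8&3=0
[1]→row 2+0=2  col 0·2+1+0=1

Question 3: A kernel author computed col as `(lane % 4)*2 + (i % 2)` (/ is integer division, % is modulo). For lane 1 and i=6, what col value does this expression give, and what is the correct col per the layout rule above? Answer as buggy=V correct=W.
`(lane % 4)*2 + (i % 2)`[1,6]->2
lane 1->1/4=0, 1 mod 4=1
i=6  r:0+8->8  c:2·1+0+8->10
col: 2 vs 10

buggy=2 correct=10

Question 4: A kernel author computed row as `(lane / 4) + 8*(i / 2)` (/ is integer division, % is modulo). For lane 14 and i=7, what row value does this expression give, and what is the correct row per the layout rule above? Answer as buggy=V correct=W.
buggy=27 correct=11

`(lane / 4) + 8*(i / 2)`[14,7]=>27
L=14=>grp=14>>2=3, tig=14&3=2
[7]=>row 3+8=11  col 2·2+1+8=13
row: 27 vs 11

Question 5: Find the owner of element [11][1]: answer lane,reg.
12,3

r:11=>grp=3,rB=1  c:1=>cB=0,tig=0,lo=1
L=3*4+0=12  i=0*4+1*2+1=3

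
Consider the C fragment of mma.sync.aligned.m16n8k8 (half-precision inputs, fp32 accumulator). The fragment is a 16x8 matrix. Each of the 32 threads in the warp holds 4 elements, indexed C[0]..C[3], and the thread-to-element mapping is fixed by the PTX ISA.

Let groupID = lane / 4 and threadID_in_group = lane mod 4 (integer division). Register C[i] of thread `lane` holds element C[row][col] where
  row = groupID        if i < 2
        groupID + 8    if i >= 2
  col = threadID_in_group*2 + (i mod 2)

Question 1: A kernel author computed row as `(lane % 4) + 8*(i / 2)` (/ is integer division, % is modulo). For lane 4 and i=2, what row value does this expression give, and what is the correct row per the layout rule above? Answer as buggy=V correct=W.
buggy=8 correct=9

`(lane % 4) + 8*(i / 2)`[4,2]⇒8
4: gr=1,th=0
[2] (1+8,0*2+0) = (9,0)
row: 8 vs 9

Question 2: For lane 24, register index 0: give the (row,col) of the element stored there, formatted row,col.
L=24=>grp=24>>2=6, tig=24&3=0
[0]=>row 6+0=6  col 0·2+0=0

6,0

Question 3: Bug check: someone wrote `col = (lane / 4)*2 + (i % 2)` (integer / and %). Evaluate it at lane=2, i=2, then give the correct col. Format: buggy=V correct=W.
`(lane / 4)*2 + (i % 2)`[2,2]→0
lane 2: G=0 (2/4), T=2 (2%4)
i=2: r=0+8=8, c=2*2+0=4
col: 0 vs 4

buggy=0 correct=4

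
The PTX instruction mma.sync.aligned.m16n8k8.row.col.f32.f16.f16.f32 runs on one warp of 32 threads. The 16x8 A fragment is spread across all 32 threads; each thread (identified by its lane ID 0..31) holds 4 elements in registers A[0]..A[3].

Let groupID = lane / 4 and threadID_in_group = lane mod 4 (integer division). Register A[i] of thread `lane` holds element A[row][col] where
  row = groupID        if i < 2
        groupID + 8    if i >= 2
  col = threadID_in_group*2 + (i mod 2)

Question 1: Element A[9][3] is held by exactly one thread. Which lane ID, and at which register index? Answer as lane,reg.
5,3

r=9⇒gr=1,Rb=1  c=3⇒th=1,odd=1
L=1*4+1=5  i=1*2+1=3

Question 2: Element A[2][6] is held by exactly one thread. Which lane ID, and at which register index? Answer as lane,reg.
r:2=>grp=2,rB=0  c:6=>tig=3,lo=0
L=2*4+3=11  i=0*2+0=0

11,0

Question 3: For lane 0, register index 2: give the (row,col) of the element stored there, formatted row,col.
8,0

lane 0: gid=0 (0/4), tid=0 (0%4)
i=2: r=0+8=8, c=0*2+0=0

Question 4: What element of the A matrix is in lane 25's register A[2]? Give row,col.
lane 25: g=6 (25/4), t=1 (25%4)
i=2: r=6+8=14, c=1*2+0=2

14,2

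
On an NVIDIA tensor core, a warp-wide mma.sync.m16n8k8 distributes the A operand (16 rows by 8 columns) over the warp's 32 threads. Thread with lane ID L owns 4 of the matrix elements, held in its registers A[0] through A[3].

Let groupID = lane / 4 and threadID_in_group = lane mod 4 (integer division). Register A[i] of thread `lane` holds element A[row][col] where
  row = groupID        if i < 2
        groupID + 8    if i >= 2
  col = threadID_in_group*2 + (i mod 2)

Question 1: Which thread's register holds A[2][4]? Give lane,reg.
10,0

r:2=>grp=2,rB=0  c:4=>tig=2,lo=0
L=2*4+2=10  i=0*2+0=0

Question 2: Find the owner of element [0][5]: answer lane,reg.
2,1

r=0→G=0,rhi=0  c=5→T=2,p=1
L=0*4+2=2  i=0*2+1=1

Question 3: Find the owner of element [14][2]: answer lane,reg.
r:14=>grp=6,rB=1  c:2=>tig=1,lo=0
L=6*4+1=25  i=1*2+0=2

25,2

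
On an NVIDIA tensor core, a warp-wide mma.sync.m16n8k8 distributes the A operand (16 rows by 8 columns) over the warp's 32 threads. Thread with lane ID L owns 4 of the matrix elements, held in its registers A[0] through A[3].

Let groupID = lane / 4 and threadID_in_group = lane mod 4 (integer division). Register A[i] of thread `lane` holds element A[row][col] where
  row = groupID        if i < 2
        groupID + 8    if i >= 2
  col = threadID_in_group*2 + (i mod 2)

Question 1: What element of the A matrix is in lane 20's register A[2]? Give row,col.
13,0

20: grp=5,tig=0
[2] (5+8,0*2+0) = (13,0)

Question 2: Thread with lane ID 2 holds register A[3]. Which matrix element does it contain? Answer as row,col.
2: g=0,t=2
[3] (0+8,2*2+1) = (8,5)

8,5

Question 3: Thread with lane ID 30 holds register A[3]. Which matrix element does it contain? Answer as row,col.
L=30⇒gr=30>>2=7, th=30&3=2
[3]⇒row 7+8=15  col 2·2+1=5

15,5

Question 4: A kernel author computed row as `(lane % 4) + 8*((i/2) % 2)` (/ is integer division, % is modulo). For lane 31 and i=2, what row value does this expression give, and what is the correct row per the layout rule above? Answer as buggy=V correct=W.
`(lane % 4) + 8*((i/2) % 2)`[31,2]->11
lane 31->31/4=7, 31 mod 4=3
i=2  r:7+8->15  c:2·3+0->6
row: 11 vs 15

buggy=11 correct=15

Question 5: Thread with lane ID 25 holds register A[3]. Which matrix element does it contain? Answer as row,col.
14,3

25: G=6,T=1
[3] (6+8,1*2+1) = (14,3)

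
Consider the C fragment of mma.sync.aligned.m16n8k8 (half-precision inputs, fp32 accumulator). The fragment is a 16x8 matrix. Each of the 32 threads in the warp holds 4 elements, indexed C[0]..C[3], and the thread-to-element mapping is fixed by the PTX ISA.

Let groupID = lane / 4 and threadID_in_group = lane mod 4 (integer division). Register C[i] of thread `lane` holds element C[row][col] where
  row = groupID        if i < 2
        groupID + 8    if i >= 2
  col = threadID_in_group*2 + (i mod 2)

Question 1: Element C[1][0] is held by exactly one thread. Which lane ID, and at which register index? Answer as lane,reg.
r:1=>grp=1,rB=0  c:0=>tig=0,lo=0
L=1*4+0=4  i=0*2+0=0

4,0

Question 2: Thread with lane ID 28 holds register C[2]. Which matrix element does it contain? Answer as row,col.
lane 28: g=7 (28/4), t=0 (28%4)
i=2: r=7+8=15, c=0*2+0=0

15,0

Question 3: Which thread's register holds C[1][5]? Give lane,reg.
r=1->g=1,rb=0  c=5->t=2,b0=1
L=1*4+2=6  i=0*2+1=1

6,1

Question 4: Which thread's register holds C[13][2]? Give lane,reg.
r: 13->gid=5,r8=1  c: 2->tid=1,i&1=0
L=5*4+1=21  i=1*2+0=2

21,2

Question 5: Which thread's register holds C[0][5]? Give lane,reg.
2,1

r:0=>grp=0,rB=0  c:5=>tig=2,lo=1
L=0*4+2=2  i=0*2+1=1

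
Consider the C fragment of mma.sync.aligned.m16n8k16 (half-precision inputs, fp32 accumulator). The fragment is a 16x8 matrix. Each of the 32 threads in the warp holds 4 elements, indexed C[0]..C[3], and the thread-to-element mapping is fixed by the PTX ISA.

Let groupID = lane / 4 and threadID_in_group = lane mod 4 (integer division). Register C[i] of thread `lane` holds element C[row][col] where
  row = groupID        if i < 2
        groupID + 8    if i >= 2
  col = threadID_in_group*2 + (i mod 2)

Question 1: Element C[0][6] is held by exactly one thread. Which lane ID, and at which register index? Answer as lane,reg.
r=0→G=0,rhi=0  c=6→T=3,p=0
L=0*4+3=3  i=0*2+0=0

3,0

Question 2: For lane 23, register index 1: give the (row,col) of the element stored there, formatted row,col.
5,7

L=23⇒gr=23>>2=5, th=23&3=3
[1]⇒row 5+0=5  col 3·2+1=7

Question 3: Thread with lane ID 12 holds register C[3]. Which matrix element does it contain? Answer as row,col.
11,1

lane 12->12/4=3, 12 mod 4=0
i=3  r:3+8->11  c:2·0+1->1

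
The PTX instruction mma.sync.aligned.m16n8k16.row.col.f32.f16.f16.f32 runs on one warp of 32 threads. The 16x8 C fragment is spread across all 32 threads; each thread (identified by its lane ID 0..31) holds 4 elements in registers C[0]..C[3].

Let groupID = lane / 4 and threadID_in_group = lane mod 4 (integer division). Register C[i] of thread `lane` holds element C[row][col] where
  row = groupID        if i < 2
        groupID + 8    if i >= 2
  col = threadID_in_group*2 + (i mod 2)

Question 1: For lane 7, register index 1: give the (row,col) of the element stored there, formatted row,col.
1,7

L=7=>grp=7>>2=1, tig=7&3=3
[1]=>row 1+0=1  col 3·2+1=7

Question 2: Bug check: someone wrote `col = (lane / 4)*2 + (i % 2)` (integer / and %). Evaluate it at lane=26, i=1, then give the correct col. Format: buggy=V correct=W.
buggy=13 correct=5

`(lane / 4)*2 + (i % 2)`[26,1]->13
26: g=6,t=2
[1] (6+0,2*2+1) = (6,5)
col: 13 vs 5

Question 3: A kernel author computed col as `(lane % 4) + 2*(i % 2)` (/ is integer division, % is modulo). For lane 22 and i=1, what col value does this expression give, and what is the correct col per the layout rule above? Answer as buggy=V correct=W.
`(lane % 4) + 2*(i % 2)`[22,1]⇒4
22: gr=5,th=2
[1] (5+0,2*2+1) = (5,5)
col: 4 vs 5

buggy=4 correct=5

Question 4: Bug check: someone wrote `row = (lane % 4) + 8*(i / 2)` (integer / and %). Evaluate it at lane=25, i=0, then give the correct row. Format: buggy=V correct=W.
buggy=1 correct=6

`(lane % 4) + 8*(i / 2)`[25,0]=>1
L=25=>grp=25>>2=6, tig=25&3=1
[0]=>row 6+0=6  col 1·2+0=2
row: 1 vs 6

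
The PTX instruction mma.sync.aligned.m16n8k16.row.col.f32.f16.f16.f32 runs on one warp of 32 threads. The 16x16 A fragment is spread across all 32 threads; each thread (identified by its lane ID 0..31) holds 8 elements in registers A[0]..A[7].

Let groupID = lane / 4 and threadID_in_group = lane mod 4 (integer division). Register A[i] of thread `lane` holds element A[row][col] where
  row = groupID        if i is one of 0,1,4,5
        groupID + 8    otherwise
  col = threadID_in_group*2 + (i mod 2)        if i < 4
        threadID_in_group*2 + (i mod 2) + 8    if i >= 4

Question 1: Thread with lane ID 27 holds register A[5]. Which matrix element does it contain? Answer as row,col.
6,15

27: grp=6,tig=3
[5] (6+0,3*2+1+8) = (6,15)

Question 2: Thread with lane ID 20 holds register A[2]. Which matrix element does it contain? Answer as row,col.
lane 20->20/4=5, 20 mod 4=0
i=2  r:5+8->13  c:2·0+0+0->0

13,0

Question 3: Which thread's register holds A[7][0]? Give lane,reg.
r: 7->gid=7,r8=0  c: 0->c8=0,tid=0,i&1=0
L=7*4+0=28  i=0*4+0*2+0=0

28,0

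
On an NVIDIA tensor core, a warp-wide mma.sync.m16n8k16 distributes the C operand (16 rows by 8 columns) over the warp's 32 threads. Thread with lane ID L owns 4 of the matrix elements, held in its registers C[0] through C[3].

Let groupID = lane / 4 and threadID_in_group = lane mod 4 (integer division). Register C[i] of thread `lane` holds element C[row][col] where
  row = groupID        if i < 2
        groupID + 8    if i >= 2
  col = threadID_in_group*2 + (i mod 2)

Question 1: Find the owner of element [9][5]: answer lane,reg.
r:9=>grp=1,rB=1  c:5=>tig=2,lo=1
L=1*4+2=6  i=1*2+1=3

6,3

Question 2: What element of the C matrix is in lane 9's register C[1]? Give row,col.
lane 9: g=2 (9/4), t=1 (9%4)
i=1: r=2+0=2, c=1*2+1=3

2,3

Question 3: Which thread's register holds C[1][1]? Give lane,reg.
4,1

r:1=>grp=1,rB=0  c:1=>tig=0,lo=1
L=1*4+0=4  i=0*2+1=1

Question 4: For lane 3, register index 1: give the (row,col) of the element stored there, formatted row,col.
0,7

3: gr=0,th=3
[1] (0+0,3*2+1) = (0,7)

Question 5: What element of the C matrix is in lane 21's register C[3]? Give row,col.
13,3

21: gid=5,tid=1
[3] (5+8,1*2+1) = (13,3)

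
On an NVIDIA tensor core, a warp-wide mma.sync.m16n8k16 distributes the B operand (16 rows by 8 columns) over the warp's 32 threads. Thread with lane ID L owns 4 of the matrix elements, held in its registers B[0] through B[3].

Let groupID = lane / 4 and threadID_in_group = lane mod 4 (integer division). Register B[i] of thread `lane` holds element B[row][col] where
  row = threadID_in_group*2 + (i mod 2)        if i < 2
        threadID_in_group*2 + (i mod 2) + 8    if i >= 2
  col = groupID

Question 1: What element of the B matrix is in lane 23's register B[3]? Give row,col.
15,5

lane 23: grp=5 (23/4), tig=3 (23%4)
i=3: r=3*2+1+8=15, c=grp=5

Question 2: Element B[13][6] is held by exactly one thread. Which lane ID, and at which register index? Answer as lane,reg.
c: 6->gid=6  r: 13->r8=1,tid=2,i&1=1
L=6*4+2=26  i=1*2+1=3

26,3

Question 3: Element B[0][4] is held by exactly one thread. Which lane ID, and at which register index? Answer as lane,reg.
c:4=>grp=4  r:0=>rB=0,tig=0,lo=0
L=4*4+0=16  i=0*2+0=0

16,0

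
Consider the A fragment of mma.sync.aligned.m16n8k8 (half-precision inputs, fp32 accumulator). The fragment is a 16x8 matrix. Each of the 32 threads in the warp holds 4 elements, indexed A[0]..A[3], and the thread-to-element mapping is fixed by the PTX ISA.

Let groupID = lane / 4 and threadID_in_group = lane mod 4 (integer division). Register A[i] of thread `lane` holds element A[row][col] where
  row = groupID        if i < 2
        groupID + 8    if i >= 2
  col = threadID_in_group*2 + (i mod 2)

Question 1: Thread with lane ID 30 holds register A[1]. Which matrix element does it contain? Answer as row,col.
7,5

lane 30⇒30/4=7, 30 mod 4=2
i=1  r:7+0⇒7  c:2·2+1⇒5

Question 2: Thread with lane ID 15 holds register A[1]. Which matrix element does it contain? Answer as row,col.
L=15⇒gr=15>>2=3, th=15&3=3
[1]⇒row 3+0=3  col 3·2+1=7

3,7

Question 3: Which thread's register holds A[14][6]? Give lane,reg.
27,2

r=14->g=6,rb=1  c=6->t=3,b0=0
L=6*4+3=27  i=1*2+0=2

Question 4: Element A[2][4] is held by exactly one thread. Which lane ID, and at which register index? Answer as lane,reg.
10,0

r: 2->gid=2,r8=0  c: 4->tid=2,i&1=0
L=2*4+2=10  i=0*2+0=0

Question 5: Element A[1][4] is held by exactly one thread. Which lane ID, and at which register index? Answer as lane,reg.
6,0

r=1->g=1,rb=0  c=4->t=2,b0=0
L=1*4+2=6  i=0*2+0=0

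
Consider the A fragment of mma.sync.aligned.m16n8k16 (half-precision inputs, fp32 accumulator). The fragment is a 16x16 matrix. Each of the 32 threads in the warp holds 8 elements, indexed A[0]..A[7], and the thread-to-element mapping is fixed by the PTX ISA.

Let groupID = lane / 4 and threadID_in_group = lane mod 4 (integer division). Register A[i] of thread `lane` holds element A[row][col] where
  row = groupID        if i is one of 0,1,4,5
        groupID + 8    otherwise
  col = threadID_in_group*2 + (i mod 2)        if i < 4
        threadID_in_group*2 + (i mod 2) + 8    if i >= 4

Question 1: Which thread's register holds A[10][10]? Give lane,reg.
r=10→G=2,rhi=1  c=10→chi=1,T=1,p=0
L=2*4+1=9  i=1*4+1*2+0=6

9,6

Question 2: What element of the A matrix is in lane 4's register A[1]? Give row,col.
lane 4: G=1 (4/4), T=0 (4%4)
i=1: r=1+0=1, c=0*2+1+0=1

1,1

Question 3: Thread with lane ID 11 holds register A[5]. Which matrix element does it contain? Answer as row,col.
L=11=>grp=11>>2=2, tig=11&3=3
[5]=>row 2+0=2  col 3·2+1+8=15

2,15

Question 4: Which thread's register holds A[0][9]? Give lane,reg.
r=0→G=0,rhi=0  c=9→chi=1,T=0,p=1
L=0*4+0=0  i=1*4+0*2+1=5

0,5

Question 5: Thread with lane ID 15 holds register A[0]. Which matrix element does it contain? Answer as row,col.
3,6

15: grp=3,tig=3
[0] (3+0,3*2+0+0) = (3,6)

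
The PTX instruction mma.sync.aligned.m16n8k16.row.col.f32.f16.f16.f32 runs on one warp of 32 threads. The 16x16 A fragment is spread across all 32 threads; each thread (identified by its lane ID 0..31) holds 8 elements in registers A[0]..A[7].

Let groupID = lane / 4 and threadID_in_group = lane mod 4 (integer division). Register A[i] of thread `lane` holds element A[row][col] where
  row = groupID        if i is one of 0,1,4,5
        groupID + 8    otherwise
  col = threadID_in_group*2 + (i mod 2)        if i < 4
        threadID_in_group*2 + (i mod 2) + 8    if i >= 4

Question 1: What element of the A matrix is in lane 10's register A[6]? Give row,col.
10: G=2,T=2
[6] (2+8,2*2+0+8) = (10,12)

10,12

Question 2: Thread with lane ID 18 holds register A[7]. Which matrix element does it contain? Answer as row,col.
lane 18=>18/4=4, 18 mod 4=2
i=7  r:4+8=>12  c:2·2+1+8=>13

12,13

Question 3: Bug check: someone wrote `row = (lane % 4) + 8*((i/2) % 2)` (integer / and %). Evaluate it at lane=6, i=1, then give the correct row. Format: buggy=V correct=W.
`(lane % 4) + 8*((i/2) % 2)`[6,1]→2
6: G=1,T=2
[1] (1+0,2*2+1+0) = (1,5)
row: 2 vs 1

buggy=2 correct=1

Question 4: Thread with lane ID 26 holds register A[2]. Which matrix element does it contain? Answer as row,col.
14,4

L=26⇒gr=26>>2=6, th=26&3=2
[2]⇒row 6+8=14  col 2·2+0+0=4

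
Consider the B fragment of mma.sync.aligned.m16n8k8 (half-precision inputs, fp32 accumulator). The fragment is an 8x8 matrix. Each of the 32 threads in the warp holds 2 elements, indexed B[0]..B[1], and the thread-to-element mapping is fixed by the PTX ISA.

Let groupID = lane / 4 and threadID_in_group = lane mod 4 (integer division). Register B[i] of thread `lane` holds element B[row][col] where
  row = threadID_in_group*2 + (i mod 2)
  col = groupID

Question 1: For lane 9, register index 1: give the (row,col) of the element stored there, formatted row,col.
3,2

lane 9⇒9/4=2, 9 mod 4=1
i=1  r:2·1+1⇒3  c:2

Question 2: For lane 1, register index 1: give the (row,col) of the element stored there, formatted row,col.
3,0

lane 1->1/4=0, 1 mod 4=1
i=1  r:2·1+1->3  c:0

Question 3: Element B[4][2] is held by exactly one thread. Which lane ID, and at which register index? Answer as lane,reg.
10,0

c=2⇒gr=2  r=4⇒th=2,odd=0
L=2*4+2=10  i=0=0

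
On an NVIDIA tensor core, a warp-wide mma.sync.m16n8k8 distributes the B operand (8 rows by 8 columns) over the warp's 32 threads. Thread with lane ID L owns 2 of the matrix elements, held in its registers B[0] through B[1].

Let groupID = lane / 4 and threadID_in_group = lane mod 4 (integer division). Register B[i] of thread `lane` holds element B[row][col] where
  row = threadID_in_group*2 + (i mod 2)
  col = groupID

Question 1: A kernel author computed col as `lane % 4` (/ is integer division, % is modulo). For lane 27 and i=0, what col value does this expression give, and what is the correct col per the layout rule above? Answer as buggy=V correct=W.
buggy=3 correct=6

`lane % 4`[27,0]⇒3
lane 27⇒27/4=6, 27 mod 4=3
i=0  r:2·3+0⇒6  c:6
col: 3 vs 6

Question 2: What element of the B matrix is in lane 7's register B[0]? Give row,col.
6,1

lane 7->7/4=1, 7 mod 4=3
i=0  r:2·3+0->6  c:1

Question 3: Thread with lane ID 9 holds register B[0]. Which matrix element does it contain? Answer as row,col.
9: G=2,T=1
[0] (1*2+0,2) = (2,2)

2,2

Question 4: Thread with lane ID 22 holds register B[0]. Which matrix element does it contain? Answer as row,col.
lane 22: gr=5 (22/4), th=2 (22%4)
i=0: r=2*2+0=4, c=gr=5

4,5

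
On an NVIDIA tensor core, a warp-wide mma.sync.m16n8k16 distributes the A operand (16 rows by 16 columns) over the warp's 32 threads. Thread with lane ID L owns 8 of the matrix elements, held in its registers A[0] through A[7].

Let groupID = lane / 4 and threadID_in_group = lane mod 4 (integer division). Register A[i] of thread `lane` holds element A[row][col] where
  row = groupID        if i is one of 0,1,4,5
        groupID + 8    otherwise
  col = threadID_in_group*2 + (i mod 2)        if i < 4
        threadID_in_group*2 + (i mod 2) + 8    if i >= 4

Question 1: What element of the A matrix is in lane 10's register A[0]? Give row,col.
2,4

lane 10: g=2 (10/4), t=2 (10%4)
i=0: r=2+0=2, c=2*2+0+0=4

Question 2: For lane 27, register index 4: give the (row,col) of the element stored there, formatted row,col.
27: gr=6,th=3
[4] (6+0,3*2+0+8) = (6,14)

6,14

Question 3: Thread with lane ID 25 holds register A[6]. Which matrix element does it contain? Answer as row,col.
25: g=6,t=1
[6] (6+8,1*2+0+8) = (14,10)

14,10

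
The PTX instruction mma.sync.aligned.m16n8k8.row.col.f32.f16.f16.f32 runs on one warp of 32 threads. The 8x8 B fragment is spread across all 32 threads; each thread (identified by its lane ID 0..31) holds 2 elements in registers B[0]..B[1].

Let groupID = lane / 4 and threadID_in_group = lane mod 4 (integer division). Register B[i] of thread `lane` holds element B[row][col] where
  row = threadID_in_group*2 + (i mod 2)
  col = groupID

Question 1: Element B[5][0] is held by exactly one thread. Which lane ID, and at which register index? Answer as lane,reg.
2,1

c: 0->gid=0  r: 5->tid=2,i&1=1
L=0*4+2=2  i=1=1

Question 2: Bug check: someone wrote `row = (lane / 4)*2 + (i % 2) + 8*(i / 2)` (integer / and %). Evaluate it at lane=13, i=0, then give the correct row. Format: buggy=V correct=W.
`(lane / 4)*2 + (i % 2) + 8*(i / 2)`[13,0]->6
lane 13->13/4=3, 13 mod 4=1
i=0  r:2·1+0->2  c:3
row: 6 vs 2

buggy=6 correct=2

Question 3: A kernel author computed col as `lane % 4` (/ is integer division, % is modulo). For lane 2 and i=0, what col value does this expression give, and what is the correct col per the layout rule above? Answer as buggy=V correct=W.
`lane % 4`[2,0]⇒2
2: gr=0,th=2
[0] (2*2+0,0) = (4,0)
col: 2 vs 0

buggy=2 correct=0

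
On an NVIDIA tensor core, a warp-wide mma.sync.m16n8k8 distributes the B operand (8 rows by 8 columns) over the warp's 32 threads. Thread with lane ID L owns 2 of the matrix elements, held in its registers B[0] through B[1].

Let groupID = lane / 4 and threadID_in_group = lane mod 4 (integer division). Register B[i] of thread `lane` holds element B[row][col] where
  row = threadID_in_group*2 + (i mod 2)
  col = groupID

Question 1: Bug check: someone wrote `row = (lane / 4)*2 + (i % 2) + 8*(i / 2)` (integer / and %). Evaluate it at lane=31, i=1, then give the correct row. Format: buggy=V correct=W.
buggy=15 correct=7

`(lane / 4)*2 + (i % 2) + 8*(i / 2)`[31,1]->15
L=31->g=31>>2=7, t=31&3=3
[1]->row 3·2+1=7  col g=7
row: 15 vs 7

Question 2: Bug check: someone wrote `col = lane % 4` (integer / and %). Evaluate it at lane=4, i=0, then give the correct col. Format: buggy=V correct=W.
buggy=0 correct=1

`lane % 4`[4,0]->0
lane 4: gid=1 (4/4), tid=0 (4%4)
i=0: r=0*2+0=0, c=gid=1
col: 0 vs 1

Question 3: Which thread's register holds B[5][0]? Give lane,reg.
2,1

c:0=>grp=0  r:5=>tig=2,lo=1
L=0*4+2=2  i=1=1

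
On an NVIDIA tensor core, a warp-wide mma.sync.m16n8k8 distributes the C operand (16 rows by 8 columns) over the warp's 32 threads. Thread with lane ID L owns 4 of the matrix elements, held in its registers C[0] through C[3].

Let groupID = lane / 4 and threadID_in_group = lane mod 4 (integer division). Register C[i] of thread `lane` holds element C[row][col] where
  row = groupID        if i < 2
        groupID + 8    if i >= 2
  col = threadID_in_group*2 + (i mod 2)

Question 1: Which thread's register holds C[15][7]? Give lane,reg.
31,3

r:15=>grp=7,rB=1  c:7=>tig=3,lo=1
L=7*4+3=31  i=1*2+1=3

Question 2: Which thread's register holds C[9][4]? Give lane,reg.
6,2

r=9→G=1,rhi=1  c=4→T=2,p=0
L=1*4+2=6  i=1*2+0=2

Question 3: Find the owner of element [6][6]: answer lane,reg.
27,0

r=6⇒gr=6,Rb=0  c=6⇒th=3,odd=0
L=6*4+3=27  i=0*2+0=0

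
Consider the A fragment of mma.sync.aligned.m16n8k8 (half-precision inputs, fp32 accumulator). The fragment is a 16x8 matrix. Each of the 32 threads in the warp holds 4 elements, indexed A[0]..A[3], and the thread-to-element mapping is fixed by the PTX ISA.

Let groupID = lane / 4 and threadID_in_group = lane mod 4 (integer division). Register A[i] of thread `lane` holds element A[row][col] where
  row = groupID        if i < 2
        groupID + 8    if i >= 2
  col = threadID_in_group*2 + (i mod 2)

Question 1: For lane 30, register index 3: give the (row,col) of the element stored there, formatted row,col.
lane 30->30/4=7, 30 mod 4=2
i=3  r:7+8->15  c:2·2+1->5

15,5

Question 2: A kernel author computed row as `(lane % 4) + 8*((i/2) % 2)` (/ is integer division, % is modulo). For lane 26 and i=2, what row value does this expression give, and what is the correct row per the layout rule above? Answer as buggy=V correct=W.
buggy=10 correct=14

`(lane % 4) + 8*((i/2) % 2)`[26,2]->10
L=26->gid=26>>2=6, tid=26&3=2
[2]->row 6+8=14  col 2·2+0=4
row: 10 vs 14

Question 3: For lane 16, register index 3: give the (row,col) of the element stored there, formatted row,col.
12,1

L=16=>grp=16>>2=4, tig=16&3=0
[3]=>row 4+8=12  col 0·2+1=1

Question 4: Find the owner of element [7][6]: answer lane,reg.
r=7->g=7,rb=0  c=6->t=3,b0=0
L=7*4+3=31  i=0*2+0=0

31,0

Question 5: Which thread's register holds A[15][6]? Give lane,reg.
31,2

r:15=>grp=7,rB=1  c:6=>tig=3,lo=0
L=7*4+3=31  i=1*2+0=2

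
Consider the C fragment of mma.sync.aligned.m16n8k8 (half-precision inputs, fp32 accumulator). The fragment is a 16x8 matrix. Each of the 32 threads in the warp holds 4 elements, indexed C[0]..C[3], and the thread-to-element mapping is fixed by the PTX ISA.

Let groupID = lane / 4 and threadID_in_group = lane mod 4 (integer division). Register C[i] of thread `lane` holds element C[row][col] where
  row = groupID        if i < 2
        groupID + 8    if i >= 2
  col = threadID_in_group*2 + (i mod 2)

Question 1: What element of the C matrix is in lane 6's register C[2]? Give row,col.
9,4

6: G=1,T=2
[2] (1+8,2*2+0) = (9,4)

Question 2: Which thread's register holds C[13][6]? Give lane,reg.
r: 13->gid=5,r8=1  c: 6->tid=3,i&1=0
L=5*4+3=23  i=1*2+0=2

23,2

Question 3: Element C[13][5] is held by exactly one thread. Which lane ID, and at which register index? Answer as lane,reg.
22,3

r: 13->gid=5,r8=1  c: 5->tid=2,i&1=1
L=5*4+2=22  i=1*2+1=3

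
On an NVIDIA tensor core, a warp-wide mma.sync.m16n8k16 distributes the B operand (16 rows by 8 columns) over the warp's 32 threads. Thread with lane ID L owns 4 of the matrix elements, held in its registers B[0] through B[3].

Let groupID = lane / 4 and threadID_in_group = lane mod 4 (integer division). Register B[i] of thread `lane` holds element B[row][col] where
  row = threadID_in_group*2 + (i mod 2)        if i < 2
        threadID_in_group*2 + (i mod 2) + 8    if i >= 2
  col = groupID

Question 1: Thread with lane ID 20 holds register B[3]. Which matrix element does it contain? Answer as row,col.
9,5

lane 20: grp=5 (20/4), tig=0 (20%4)
i=3: r=0*2+1+8=9, c=grp=5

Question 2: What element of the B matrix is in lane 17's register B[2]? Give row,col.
10,4

L=17⇒gr=17>>2=4, th=17&3=1
[2]⇒row 1·2+0+8=10  col gr=4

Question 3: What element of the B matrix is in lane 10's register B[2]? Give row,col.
L=10->g=10>>2=2, t=10&3=2
[2]->row 2·2+0+8=12  col g=2

12,2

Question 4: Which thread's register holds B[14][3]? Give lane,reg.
c: 3->gid=3  r: 14->r8=1,tid=3,i&1=0
L=3*4+3=15  i=1*2+0=2

15,2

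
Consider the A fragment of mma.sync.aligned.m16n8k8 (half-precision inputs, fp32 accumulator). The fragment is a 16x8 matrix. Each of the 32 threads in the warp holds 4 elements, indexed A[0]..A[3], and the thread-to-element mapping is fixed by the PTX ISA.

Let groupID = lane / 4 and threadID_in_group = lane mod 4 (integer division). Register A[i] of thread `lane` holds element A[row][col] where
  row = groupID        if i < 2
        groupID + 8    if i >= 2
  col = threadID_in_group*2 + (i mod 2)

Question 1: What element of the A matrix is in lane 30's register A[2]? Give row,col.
15,4

L=30=>grp=30>>2=7, tig=30&3=2
[2]=>row 7+8=15  col 2·2+0=4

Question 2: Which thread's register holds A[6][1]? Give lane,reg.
24,1

r:6=>grp=6,rB=0  c:1=>tig=0,lo=1
L=6*4+0=24  i=0*2+1=1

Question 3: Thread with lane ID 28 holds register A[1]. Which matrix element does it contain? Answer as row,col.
7,1

28: g=7,t=0
[1] (7+0,0*2+1) = (7,1)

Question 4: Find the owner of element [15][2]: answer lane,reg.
r:15=>grp=7,rB=1  c:2=>tig=1,lo=0
L=7*4+1=29  i=1*2+0=2

29,2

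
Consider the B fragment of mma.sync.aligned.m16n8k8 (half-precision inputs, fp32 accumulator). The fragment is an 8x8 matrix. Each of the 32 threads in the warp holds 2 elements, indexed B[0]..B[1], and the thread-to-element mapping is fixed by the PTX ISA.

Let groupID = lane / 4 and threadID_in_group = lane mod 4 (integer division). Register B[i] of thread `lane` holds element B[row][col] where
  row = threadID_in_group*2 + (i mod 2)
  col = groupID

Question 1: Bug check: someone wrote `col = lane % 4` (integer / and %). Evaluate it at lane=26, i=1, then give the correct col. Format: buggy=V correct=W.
`lane % 4`[26,1]->2
lane 26: gid=6 (26/4), tid=2 (26%4)
i=1: r=2*2+1=5, c=gid=6
col: 2 vs 6

buggy=2 correct=6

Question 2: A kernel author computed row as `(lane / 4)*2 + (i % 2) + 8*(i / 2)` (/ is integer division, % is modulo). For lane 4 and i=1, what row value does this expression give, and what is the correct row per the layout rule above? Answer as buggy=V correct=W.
buggy=3 correct=1

`(lane / 4)*2 + (i % 2) + 8*(i / 2)`[4,1]⇒3
lane 4: gr=1 (4/4), th=0 (4%4)
i=1: r=0*2+1=1, c=gr=1
row: 3 vs 1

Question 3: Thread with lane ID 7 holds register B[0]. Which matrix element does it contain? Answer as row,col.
lane 7=>7/4=1, 7 mod 4=3
i=0  r:2·3+0=>6  c:1

6,1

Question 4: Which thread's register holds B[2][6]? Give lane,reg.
25,0

c=6->g=6  r=2->t=1,b0=0
L=6*4+1=25  i=0=0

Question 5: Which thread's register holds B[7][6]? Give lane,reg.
27,1

c=6⇒gr=6  r=7⇒th=3,odd=1
L=6*4+3=27  i=1=1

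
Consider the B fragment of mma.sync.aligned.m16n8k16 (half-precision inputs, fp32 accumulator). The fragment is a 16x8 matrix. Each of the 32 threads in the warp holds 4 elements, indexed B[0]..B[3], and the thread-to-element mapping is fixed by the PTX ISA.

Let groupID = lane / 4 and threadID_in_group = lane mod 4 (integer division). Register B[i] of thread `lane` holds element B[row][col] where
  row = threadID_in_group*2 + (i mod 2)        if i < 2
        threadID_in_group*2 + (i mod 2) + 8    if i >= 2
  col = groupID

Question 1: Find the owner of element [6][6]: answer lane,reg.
27,0

c: 6->gid=6  r: 6->r8=0,tid=3,i&1=0
L=6*4+3=27  i=0*2+0=0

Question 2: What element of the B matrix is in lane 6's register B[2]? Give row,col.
12,1

L=6⇒gr=6>>2=1, th=6&3=2
[2]⇒row 2·2+0+8=12  col gr=1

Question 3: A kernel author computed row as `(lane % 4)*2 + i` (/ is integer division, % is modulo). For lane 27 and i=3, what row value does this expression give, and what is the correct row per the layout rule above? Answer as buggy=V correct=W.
`(lane % 4)*2 + i`[27,3]->9
lane 27: gid=6 (27/4), tid=3 (27%4)
i=3: r=3*2+1+8=15, c=gid=6
row: 9 vs 15

buggy=9 correct=15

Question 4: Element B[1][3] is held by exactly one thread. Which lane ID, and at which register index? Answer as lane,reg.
12,1

c=3->g=3  r=1->rb=0,t=0,b0=1
L=3*4+0=12  i=0*2+1=1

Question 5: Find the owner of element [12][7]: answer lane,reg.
30,2

c: 7->gid=7  r: 12->r8=1,tid=2,i&1=0
L=7*4+2=30  i=1*2+0=2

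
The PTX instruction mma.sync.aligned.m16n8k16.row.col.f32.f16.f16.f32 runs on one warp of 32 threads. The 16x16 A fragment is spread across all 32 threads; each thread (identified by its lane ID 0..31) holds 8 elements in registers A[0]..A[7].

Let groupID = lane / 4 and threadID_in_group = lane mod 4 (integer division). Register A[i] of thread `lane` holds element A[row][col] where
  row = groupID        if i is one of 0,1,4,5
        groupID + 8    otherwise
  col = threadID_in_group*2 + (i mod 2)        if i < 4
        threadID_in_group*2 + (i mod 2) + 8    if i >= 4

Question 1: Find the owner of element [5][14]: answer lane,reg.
r=5->g=5,rb=0  c=14->cb=1,t=3,b0=0
L=5*4+3=23  i=1*4+0*2+0=4

23,4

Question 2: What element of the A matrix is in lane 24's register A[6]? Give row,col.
L=24=>grp=24>>2=6, tig=24&3=0
[6]=>row 6+8=14  col 0·2+0+8=8

14,8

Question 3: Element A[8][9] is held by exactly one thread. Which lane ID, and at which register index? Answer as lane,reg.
r=8⇒gr=0,Rb=1  c=9⇒Cb=1,th=0,odd=1
L=0*4+0=0  i=1*4+1*2+1=7

0,7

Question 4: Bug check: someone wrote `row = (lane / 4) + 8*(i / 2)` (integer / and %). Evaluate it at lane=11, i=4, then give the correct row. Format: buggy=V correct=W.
buggy=18 correct=2

`(lane / 4) + 8*(i / 2)`[11,4]→18
lane 11: G=2 (11/4), T=3 (11%4)
i=4: r=2+0=2, c=3*2+0+8=14
row: 18 vs 2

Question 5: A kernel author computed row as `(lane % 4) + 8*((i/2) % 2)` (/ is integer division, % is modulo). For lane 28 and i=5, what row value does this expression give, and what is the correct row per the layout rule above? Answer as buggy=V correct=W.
buggy=0 correct=7

`(lane % 4) + 8*((i/2) % 2)`[28,5]=>0
lane 28=>28/4=7, 28 mod 4=0
i=5  r:7+0=>7  c:2·0+1+8=>9
row: 0 vs 7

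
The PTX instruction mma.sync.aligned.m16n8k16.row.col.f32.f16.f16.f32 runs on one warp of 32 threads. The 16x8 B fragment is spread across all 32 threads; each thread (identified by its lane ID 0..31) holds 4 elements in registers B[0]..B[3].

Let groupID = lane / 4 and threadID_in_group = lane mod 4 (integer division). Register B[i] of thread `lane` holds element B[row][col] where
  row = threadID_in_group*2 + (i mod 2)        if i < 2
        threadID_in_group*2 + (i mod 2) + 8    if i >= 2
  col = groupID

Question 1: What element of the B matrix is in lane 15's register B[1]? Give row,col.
L=15->gid=15>>2=3, tid=15&3=3
[1]->row 3·2+1+0=7  col gid=3

7,3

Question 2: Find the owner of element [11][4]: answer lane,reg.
c=4->g=4  r=11->rb=1,t=1,b0=1
L=4*4+1=17  i=1*2+1=3

17,3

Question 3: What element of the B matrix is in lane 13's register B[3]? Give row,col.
lane 13->13/4=3, 13 mod 4=1
i=3  r:2·1+1+8->11  c:3

11,3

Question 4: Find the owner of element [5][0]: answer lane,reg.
2,1

c:0=>grp=0  r:5=>rB=0,tig=2,lo=1
L=0*4+2=2  i=0*2+1=1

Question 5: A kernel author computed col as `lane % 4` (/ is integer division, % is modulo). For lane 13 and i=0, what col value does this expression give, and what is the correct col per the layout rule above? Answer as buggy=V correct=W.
buggy=1 correct=3

`lane % 4`[13,0]⇒1
lane 13⇒13/4=3, 13 mod 4=1
i=0  r:2·1+0+0⇒2  c:3
col: 1 vs 3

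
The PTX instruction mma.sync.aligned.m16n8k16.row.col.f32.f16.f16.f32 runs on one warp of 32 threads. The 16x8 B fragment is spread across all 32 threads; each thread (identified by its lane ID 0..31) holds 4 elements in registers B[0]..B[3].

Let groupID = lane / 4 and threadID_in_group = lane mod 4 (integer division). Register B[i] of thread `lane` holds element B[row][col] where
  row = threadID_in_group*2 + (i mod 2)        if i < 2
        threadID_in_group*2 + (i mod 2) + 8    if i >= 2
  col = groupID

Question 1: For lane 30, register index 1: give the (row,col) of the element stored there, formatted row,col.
lane 30: grp=7 (30/4), tig=2 (30%4)
i=1: r=2*2+1+0=5, c=grp=7

5,7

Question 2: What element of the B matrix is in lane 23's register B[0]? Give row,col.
L=23⇒gr=23>>2=5, th=23&3=3
[0]⇒row 3·2+0+0=6  col gr=5

6,5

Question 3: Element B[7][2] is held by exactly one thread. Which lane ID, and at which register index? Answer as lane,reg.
c=2→G=2  r=7→rhi=0,T=3,p=1
L=2*4+3=11  i=0*2+1=1

11,1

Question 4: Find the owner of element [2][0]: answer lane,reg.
c=0->g=0  r=2->rb=0,t=1,b0=0
L=0*4+1=1  i=0*2+0=0

1,0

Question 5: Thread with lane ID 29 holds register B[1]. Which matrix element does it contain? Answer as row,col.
29: gr=7,th=1
[1] (1*2+1+0,7) = (3,7)

3,7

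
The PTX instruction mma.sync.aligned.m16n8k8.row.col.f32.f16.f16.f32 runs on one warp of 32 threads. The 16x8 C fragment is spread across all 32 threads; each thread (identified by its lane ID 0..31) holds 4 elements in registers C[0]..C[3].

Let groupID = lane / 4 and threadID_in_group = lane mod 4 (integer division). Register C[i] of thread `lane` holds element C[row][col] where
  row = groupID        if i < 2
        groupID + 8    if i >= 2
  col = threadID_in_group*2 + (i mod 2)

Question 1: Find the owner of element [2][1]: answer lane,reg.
8,1

r=2->g=2,rb=0  c=1->t=0,b0=1
L=2*4+0=8  i=0*2+1=1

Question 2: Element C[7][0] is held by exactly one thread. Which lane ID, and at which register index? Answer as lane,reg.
28,0

r=7->g=7,rb=0  c=0->t=0,b0=0
L=7*4+0=28  i=0*2+0=0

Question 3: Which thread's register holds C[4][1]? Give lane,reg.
r=4->g=4,rb=0  c=1->t=0,b0=1
L=4*4+0=16  i=0*2+1=1

16,1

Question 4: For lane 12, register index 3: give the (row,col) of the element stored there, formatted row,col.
11,1

L=12=>grp=12>>2=3, tig=12&3=0
[3]=>row 3+8=11  col 0·2+1=1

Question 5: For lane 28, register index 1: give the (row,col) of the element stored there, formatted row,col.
7,1

28: grp=7,tig=0
[1] (7+0,0*2+1) = (7,1)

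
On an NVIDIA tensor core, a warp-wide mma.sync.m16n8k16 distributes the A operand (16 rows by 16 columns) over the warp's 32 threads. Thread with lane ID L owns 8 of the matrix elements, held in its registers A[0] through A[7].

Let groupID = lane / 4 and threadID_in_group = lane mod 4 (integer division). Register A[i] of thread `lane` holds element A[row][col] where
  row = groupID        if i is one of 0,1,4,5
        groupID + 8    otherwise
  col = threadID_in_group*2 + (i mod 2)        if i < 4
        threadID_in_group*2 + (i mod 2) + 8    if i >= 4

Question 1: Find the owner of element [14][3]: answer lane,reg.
25,3

r=14->g=6,rb=1  c=3->cb=0,t=1,b0=1
L=6*4+1=25  i=0*4+1*2+1=3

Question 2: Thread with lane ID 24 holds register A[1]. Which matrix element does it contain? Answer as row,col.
L=24⇒gr=24>>2=6, th=24&3=0
[1]⇒row 6+0=6  col 0·2+1+0=1

6,1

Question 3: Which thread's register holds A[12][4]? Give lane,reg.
18,2

r:12=>grp=4,rB=1  c:4=>cB=0,tig=2,lo=0
L=4*4+2=18  i=0*4+1*2+0=2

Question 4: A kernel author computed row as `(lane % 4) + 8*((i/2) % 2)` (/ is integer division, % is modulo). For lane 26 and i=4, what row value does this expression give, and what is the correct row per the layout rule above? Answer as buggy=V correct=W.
`(lane % 4) + 8*((i/2) % 2)`[26,4]⇒2
26: gr=6,th=2
[4] (6+0,2*2+0+8) = (6,12)
row: 2 vs 6

buggy=2 correct=6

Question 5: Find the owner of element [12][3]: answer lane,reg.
r: 12->gid=4,r8=1  c: 3->c8=0,tid=1,i&1=1
L=4*4+1=17  i=0*4+1*2+1=3

17,3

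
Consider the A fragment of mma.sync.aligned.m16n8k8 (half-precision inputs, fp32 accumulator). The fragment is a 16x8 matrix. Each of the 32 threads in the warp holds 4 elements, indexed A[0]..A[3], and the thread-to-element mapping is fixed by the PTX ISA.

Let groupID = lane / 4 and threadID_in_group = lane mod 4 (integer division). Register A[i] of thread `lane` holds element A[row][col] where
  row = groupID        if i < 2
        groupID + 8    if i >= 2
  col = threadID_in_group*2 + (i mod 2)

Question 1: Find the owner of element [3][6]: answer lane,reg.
r=3->g=3,rb=0  c=6->t=3,b0=0
L=3*4+3=15  i=0*2+0=0

15,0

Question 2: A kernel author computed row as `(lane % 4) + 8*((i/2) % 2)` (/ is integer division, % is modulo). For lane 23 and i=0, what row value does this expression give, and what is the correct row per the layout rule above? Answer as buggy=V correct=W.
`(lane % 4) + 8*((i/2) % 2)`[23,0]=>3
lane 23: grp=5 (23/4), tig=3 (23%4)
i=0: r=5+0=5, c=3*2+0=6
row: 3 vs 5

buggy=3 correct=5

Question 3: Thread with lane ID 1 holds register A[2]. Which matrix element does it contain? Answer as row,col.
8,2

1: gid=0,tid=1
[2] (0+8,1*2+0) = (8,2)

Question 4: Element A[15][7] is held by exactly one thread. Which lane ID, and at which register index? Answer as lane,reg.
31,3

r=15→G=7,rhi=1  c=7→T=3,p=1
L=7*4+3=31  i=1*2+1=3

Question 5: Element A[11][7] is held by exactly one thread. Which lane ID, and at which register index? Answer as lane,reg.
r=11⇒gr=3,Rb=1  c=7⇒th=3,odd=1
L=3*4+3=15  i=1*2+1=3

15,3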